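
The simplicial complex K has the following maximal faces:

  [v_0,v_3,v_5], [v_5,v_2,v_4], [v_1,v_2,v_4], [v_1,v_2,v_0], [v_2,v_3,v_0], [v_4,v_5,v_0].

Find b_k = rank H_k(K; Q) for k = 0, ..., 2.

Take the total order v_0 < v_1 < v_2 < v_3 < v_4 < v_5 on the vertex set. Then K (dimension 2) consists of the simplices:

  0-simplices (6): [v_0], [v_1], [v_2], [v_3], [v_4], [v_5]
  1-simplices (12): [v_0,v_1], [v_0,v_2], [v_0,v_3], [v_0,v_4], [v_0,v_5], [v_1,v_2], [v_1,v_4], [v_2,v_3], [v_2,v_4], [v_2,v_5], [v_3,v_5], [v_4,v_5]
  2-simplices (6): [v_0,v_1,v_2], [v_0,v_2,v_3], [v_0,v_3,v_5], [v_0,v_4,v_5], [v_1,v_2,v_4], [v_2,v_4,v_5]

Hence C_0 ≅ Z^6, C_1 ≅ Z^12, C_2 ≅ Z^6.

∂_1: C_1 → C_0 maps an edge to its endpoints' difference, ∂[p,q] = q − p. For instance
  ∂[v_2,v_4] = [v_4] − [v_2].
The 6×12 boundary matrix has rank 5 and Smith normal form diag(1,1,1,1,1).

The boundary map ∂_2: C_2 → C_1 sends each 2-simplex [p,q,r] to [q,r] − [p,r] + [p,q]. For instance
  ∂[v_0,v_2,v_3] = [v_2,v_3] − [v_0,v_3] + [v_0,v_2],
  ∂[v_1,v_2,v_4] = [v_2,v_4] − [v_1,v_4] + [v_1,v_2].
As a 12×6 matrix over Z this has rank 6, with invariant factors (1,1,1,1,1,1).

Computing H_k = (kernel of ∂_k) / (image of ∂_{k+1}):

  H_0: rank C_0 − rank ∂_1 = 6 − 5 = 1, and the invariant factors of ∂_1 are all 1, so H_0 = Z.
  H_1: rank ker ∂_1 − rank ∂_2 = (12 − 5) − 6 = 1, and the invariant factors of ∂_2 are all 1, so H_1 = Z.
  H_2: rank ker ∂_2 − rank ∂_3 = (6 − 6) − 0 = 0, and there is no ∂_3, so H_2 = 0.

As a check, the Euler characteristic is 6 − 12 + 6 = 0, which agrees with 1 − 1 + 0 = 0.

Hence the Betti numbers are b_0 = 1, b_1 = 1, b_2 = 0.

b_0 = 1, b_1 = 1, b_2 = 0.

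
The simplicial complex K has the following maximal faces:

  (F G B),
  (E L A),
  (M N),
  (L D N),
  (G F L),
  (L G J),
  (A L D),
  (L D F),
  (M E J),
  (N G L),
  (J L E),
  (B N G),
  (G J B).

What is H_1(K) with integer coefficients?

H_1 ≅ Z.

Take the total order A < B < D < E < F < G < J < L < M < N on the vertex set. Then K (dimension 2) consists of the simplices:

  0-simplices (10): A, B, D, E, F, G, J, L, M, N
  1-simplices (22): AD, AE, AL, BF, BG, BJ, BN, DF, DL, DN, EJ, EL, EM, FG, FL, GJ, GL, GN, JL, JM, LN, MN
  2-simplices (12): ADL, AEL, BFG, BGJ, BGN, DFL, DLN, EJL, EJM, FGL, GJL, GLN

so the chain groups are C_0 ≅ Z^10, C_1 ≅ Z^22, C_2 ≅ Z^12.

∂_1: C_1 → C_0 maps an edge to its endpoints' difference, ∂[p,q] = q − p.
The 10×22 boundary matrix has rank 9 and Smith normal form diag(1,1,1,1,1,1,1,1,1).

∂_2: C_2 → C_1 sends each 2-simplex [p,q,r] to [q,r] − [p,r] + [p,q]. For instance
  ∂ADL = DL − AL + AD,
  ∂DLN = LN − DN + DL.
As a 22×12 matrix over Z this has rank 12, with invariant factors (1,1,1,1,1,1,1,1,1,1,1,1).

Computing H_k = (kernel of ∂_k) / (image of ∂_{k+1}):

  H_1: rank ker ∂_1 − rank ∂_2 = (22 − 9) − 12 = 1, and the invariant factors of ∂_2 are all 1, so H_1 ≅ Z.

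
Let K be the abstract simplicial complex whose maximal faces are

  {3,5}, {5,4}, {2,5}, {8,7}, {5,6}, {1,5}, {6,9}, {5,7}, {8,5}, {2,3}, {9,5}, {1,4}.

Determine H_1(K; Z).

We work with the vertex ordering 1 < 2 < 3 < 4 < 5 < 6 < 7 < 8 < 9. The simplices of K, each written with vertices in increasing order, are:

  0-simplices (9): [1], [2], [3], [4], [5], [6], [7], [8], [9]
  1-simplices (12): [1,4], [1,5], [2,3], [2,5], [3,5], [4,5], [5,6], [5,7], [5,8], [5,9], [6,9], [7,8]

giving chain groups C_0 ≅ Z^9, C_1 ≅ Z^12.

Boundary ∂_1: C_1 → C_0 sends each edge [p,q] (with p < q) to q − p. For instance
  ∂[5,9] = [9] − [5].
The 9×12 boundary matrix has rank 8 and Smith normal form diag(1,1,1,1,1,1,1,1).

Reading off H_k = ker ∂_k / im ∂_{k+1}:

  H_1: rank ker ∂_1 − rank ∂_2 = (12 − 8) − 0 = 4, and there is no ∂_2, so H_1 = Z^4.

H_1 = Z^4.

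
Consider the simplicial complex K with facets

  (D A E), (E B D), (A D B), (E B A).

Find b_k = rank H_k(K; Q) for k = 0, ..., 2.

Order the vertices as A < B < D < E. Listing each simplex with vertices in this order, K has dimension 2 with simplices:

  0-simplices (4): A, B, D, E
  1-simplices (6): AB, AD, AE, BD, BE, DE
  2-simplices (4): ABD, ABE, ADE, BDE

Hence C_0 ≅ Z^4, C_1 ≅ Z^6, C_2 ≅ Z^4.

∂_1: C_1 → C_0 is given by ∂[p,q] = [q] − [p]. For instance
  ∂AD = D − A.
As a 4×6 matrix over Z this has rank 3, with invariant factors (1,1,1).

∂_2: C_2 → C_1 maps a triangle to the signed sum of its edges. For instance
  ∂BDE = DE − BE + BD,
  ∂ABD = BD − AD + AB.
This gives a 6×4 integer matrix of rank 3; reducing to Smith normal form yields diagonal entries (1,1,1).

From H_k ≅ ker(∂_k) / im(∂_{k+1}) we obtain:

  H_0: rank C_0 − rank ∂_1 = 4 − 3 = 1, and the invariant factors of ∂_1 are all 1, so H_0 = Z.
  H_1: rank ker ∂_1 − rank ∂_2 = (6 − 3) − 3 = 0, and the invariant factors of ∂_2 are all 1, so H_1 = 0.
  H_2: rank ker ∂_2 − rank ∂_3 = (4 − 3) − 0 = 1, and there is no ∂_3, so H_2 = Z.

(K is a triangulation of the 2-sphere S^2.)

Hence the Betti numbers are b_0 = 1, b_1 = 0, b_2 = 1.

b_0 = 1, b_1 = 0, b_2 = 1.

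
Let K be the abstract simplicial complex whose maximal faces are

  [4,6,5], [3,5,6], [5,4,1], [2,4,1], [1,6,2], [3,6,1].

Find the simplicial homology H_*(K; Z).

Take the total order 1 < 2 < 3 < 4 < 5 < 6 on the vertex set. Then K (dimension 2) consists of the simplices:

  0-simplices (6): [1], [2], [3], [4], [5], [6]
  1-simplices (12): [1,2], [1,3], [1,4], [1,5], [1,6], [2,4], [2,6], [3,5], [3,6], [4,5], [4,6], [5,6]
  2-simplices (6): [1,2,4], [1,2,6], [1,3,6], [1,4,5], [3,5,6], [4,5,6]

giving chain groups C_0 ≅ Z^6, C_1 ≅ Z^12, C_2 ≅ Z^6.

∂_1: C_1 → C_0 sends each edge [p,q] (with p < q) to q − p. For instance
  ∂[1,2] = [2] − [1].
This gives a 6×12 integer matrix of rank 5; reducing to Smith normal form yields diagonal entries (1,1,1,1,1).

∂_2: C_2 → C_1 acts by ∂[p,q,r] = [q,r] − [p,r] + [p,q]. For instance
  ∂[1,3,6] = [3,6] − [1,6] + [1,3],
  ∂[3,5,6] = [5,6] − [3,6] + [3,5].
As a 12×6 matrix over Z this has rank 6, with invariant factors (1,1,1,1,1,1).

Computing H_k = (kernel of ∂_k) / (image of ∂_{k+1}):

  H_0: rank C_0 − rank ∂_1 = 6 − 5 = 1, and the invariant factors of ∂_1 are all 1, so H_0 = Z.
  H_1: rank ker ∂_1 − rank ∂_2 = (12 − 5) − 6 = 1, and the invariant factors of ∂_2 are all 1, so H_1 = Z.
  H_2: rank ker ∂_2 − rank ∂_3 = (6 − 6) − 0 = 0, and there is no ∂_3, so H_2 = 0.

H_0 ≅ Z,  H_1 ≅ Z,  H_2 = 0.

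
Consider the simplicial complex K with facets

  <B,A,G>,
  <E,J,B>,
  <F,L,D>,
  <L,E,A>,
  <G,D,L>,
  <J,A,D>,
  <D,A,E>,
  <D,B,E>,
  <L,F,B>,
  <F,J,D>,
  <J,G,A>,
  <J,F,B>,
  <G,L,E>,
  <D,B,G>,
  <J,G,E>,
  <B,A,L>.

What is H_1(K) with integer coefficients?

Fix the vertex order A < B < D < E < F < G < J < L and write every simplex with vertices in increasing order. Then dim K = 2 and the simplices of K are:

  0-simplices (8): A, B, D, E, F, G, J, L
  1-simplices (24): AB, AD, AE, AG, AJ, AL, BD, BE, BF, BG, BJ, BL, DE, DF, DG, DJ, DL, EG, EJ, EL, FJ, FL, GJ, GL
  2-simplices (16): ABG, ABL, ADE, ADJ, AEL, AGJ, BDE, BDG, BEJ, BFJ, BFL, DFJ, DFL, DGL, EGJ, EGL

giving chain groups C_0 ≅ Z^8, C_1 ≅ Z^24, C_2 ≅ Z^16.

The boundary map ∂_1: C_1 → C_0 sends each edge [p,q] (with p < q) to q − p.
As a 8×24 matrix over Z this has rank 7, with invariant factors (1,1,1,1,1,1,1).

∂_2: C_2 → C_1 acts by ∂[p,q,r] = [q,r] − [p,r] + [p,q]. For instance
  ∂BEJ = EJ − BJ + BE,
  ∂EGJ = GJ − EJ + EG.
This gives a 24×16 integer matrix of rank 15; reducing to Smith normal form yields diagonal entries (1,1,1,1,1,1,1,1,1,1,1,1,1,1,1).

From H_k ≅ ker(∂_k) / im(∂_{k+1}) we obtain:

  H_1: rank ker ∂_1 − rank ∂_2 = (24 − 7) − 15 = 2, and the invariant factors of ∂_2 are all 1, so H_1 = Z^2.

H_1 = Z^2.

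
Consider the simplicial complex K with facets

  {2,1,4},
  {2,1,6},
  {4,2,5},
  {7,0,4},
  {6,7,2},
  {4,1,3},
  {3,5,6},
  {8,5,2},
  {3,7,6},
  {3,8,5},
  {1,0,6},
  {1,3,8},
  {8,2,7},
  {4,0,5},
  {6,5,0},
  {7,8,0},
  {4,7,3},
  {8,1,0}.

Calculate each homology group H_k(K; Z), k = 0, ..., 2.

Order the vertices as 0 < 1 < 2 < 3 < 4 < 5 < 6 < 7 < 8. Listing each simplex with vertices in this order, K has dimension 2 with simplices:

  0-simplices (9): [0], [1], [2], [3], [4], [5], [6], [7], [8]
  1-simplices (27): (27 of them)
  2-simplices (18): [0,1,6], [0,1,8], [0,4,5], [0,4,7], [0,5,6], [0,7,8], [1,2,4], [1,2,6], [1,3,4], [1,3,8], [2,4,5], [2,5,8], [2,6,7], [2,7,8], [3,4,7], [3,5,6], [3,5,8], [3,6,7]

giving chain groups C_0 ≅ Z^9, C_1 ≅ Z^27, C_2 ≅ Z^18.

Boundary ∂_1: C_1 → C_0 sends each edge [p,q] (with p < q) to q − p.
The 9×27 boundary matrix has rank 8 and Smith normal form diag(1,1,1,1,1,1,1,1).

Boundary ∂_2: C_2 → C_1 sends each 2-simplex [p,q,r] to [q,r] − [p,r] + [p,q]. For instance
  ∂[1,2,6] = [2,6] − [1,6] + [1,2],
  ∂[1,3,8] = [3,8] − [1,8] + [1,3].
As a 27×18 matrix over Z this has rank 17, with invariant factors (1,1,1,1,1,1,1,1,1,1,1,1,1,1,1,1,1).

Now H_k = ker ∂_k / im ∂_{k+1}, so:

  H_0: rank C_0 − rank ∂_1 = 9 − 8 = 1, and the invariant factors of ∂_1 are all 1, so H_0 ≅ Z.
  H_1: rank ker ∂_1 − rank ∂_2 = (27 − 8) − 17 = 2, and the invariant factors of ∂_2 are all 1, so H_1 ≅ Z^2.
  H_2: rank ker ∂_2 − rank ∂_3 = (18 − 17) − 0 = 1, and there is no ∂_3, so H_2 ≅ Z.

As a check, the Euler characteristic is 9 − 27 + 18 = 0, which agrees with 1 − 2 + 1 = 0.
(K is a triangulation of the torus T^2.)

H_0 ≅ Z,  H_1 ≅ Z^2,  H_2 ≅ Z.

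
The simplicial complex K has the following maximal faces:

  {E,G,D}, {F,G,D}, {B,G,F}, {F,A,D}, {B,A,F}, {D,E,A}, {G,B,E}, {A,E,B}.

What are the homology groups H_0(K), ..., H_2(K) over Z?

H_0 = Z,  H_1 = 0,  H_2 = Z.

We work with the vertex ordering A < B < D < E < F < G. The simplices of K, each written with vertices in increasing order, are:

  0-simplices (6): A, B, D, E, F, G
  1-simplices (12): AB, AD, AE, AF, BE, BF, BG, DE, DF, DG, EG, FG
  2-simplices (8): ABE, ABF, ADE, ADF, BEG, BFG, DEG, DFG

so the chain groups are C_0 ≅ Z^6, C_1 ≅ Z^12, C_2 ≅ Z^8.

∂_1: C_1 → C_0 sends each edge [p,q] (with p < q) to q − p.
This gives a 6×12 integer matrix of rank 5; reducing to Smith normal form yields diagonal entries (1,1,1,1,1).

Boundary ∂_2: C_2 → C_1 acts by ∂[p,q,r] = [q,r] − [p,r] + [p,q]. For instance
  ∂ABE = BE − AE + AB,
  ∂DFG = FG − DG + DF.
The resulting 12×8 matrix has rank 7, and its Smith normal form has invariant factors (1,1,1,1,1,1,1).

Now H_k = ker ∂_k / im ∂_{k+1}, so:

  H_0: rank C_0 − rank ∂_1 = 6 − 5 = 1, and the invariant factors of ∂_1 are all 1, so H_0 = Z.
  H_1: rank ker ∂_1 − rank ∂_2 = (12 − 5) − 7 = 0, and the invariant factors of ∂_2 are all 1, so H_1 = 0.
  H_2: rank ker ∂_2 − rank ∂_3 = (8 − 7) − 0 = 1, and there is no ∂_3, so H_2 = Z.

As a check, the Euler characteristic is 6 − 12 + 8 = 2, which agrees with 1 − 0 + 1 = 2.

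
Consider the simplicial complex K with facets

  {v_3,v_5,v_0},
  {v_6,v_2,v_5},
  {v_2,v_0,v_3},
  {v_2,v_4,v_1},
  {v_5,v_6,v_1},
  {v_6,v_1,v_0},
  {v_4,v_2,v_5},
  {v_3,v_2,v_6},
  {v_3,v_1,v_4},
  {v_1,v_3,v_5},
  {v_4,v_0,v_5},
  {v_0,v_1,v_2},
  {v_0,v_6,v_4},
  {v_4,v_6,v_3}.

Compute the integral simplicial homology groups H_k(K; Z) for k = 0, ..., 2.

H_0 = Z,  H_1 = Z^2,  H_2 = Z.

Fix the vertex order v_0 < v_1 < v_2 < v_3 < v_4 < v_5 < v_6 and write every simplex with vertices in increasing order. Then dim K = 2 and the simplices of K are:

  0-simplices (7): [v_0], [v_1], [v_2], [v_3], [v_4], [v_5], [v_6]
  1-simplices (21): (21 of them)
  2-simplices (14): (14 of them)

giving chain groups C_0 ≅ Z^7, C_1 ≅ Z^21, C_2 ≅ Z^14.

Boundary ∂_1: C_1 → C_0 is given by ∂[p,q] = [q] − [p]. For instance
  ∂[v_2,v_3] = [v_3] − [v_2].
This gives a 7×21 integer matrix of rank 6; reducing to Smith normal form yields diagonal entries (1,1,1,1,1,1).

Boundary ∂_2: C_2 → C_1 sends each 2-simplex [p,q,r] to [q,r] − [p,r] + [p,q]. For instance
  ∂[v_0,v_4,v_6] = [v_4,v_6] − [v_0,v_6] + [v_0,v_4],
  ∂[v_2,v_5,v_6] = [v_5,v_6] − [v_2,v_6] + [v_2,v_5].
As a 21×14 matrix over Z this has rank 13, with invariant factors (1,1,1,1,1,1,1,1,1,1,1,1,1).

From H_k ≅ ker(∂_k) / im(∂_{k+1}) we obtain:

  H_0: rank C_0 − rank ∂_1 = 7 − 6 = 1, and the invariant factors of ∂_1 are all 1, so H_0 ≅ Z.
  H_1: rank ker ∂_1 − rank ∂_2 = (21 − 6) − 13 = 2, and the invariant factors of ∂_2 are all 1, so H_1 ≅ Z^2.
  H_2: rank ker ∂_2 − rank ∂_3 = (14 − 13) − 0 = 1, and there is no ∂_3, so H_2 ≅ Z.

As a check, the Euler characteristic is 7 − 21 + 14 = 0, which agrees with 1 − 2 + 1 = 0.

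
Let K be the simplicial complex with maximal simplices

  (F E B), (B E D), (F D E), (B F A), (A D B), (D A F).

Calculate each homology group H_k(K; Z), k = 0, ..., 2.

We work with the vertex ordering A < B < D < E < F. The simplices of K, each written with vertices in increasing order, are:

  0-simplices (5): A, B, D, E, F
  1-simplices (9): AB, AD, AF, BD, BE, BF, DE, DF, EF
  2-simplices (6): ABD, ABF, ADF, BDE, BEF, DEF

so the chain groups are C_0 ≅ Z^5, C_1 ≅ Z^9, C_2 ≅ Z^6.

Boundary ∂_1: C_1 → C_0 maps an edge to its endpoints' difference, ∂[p,q] = q − p.
The resulting 5×9 matrix has rank 4, and its Smith normal form has invariant factors (1,1,1,1).

The boundary map ∂_2: C_2 → C_1 sends each 2-simplex [p,q,r] to [q,r] − [p,r] + [p,q]. For instance
  ∂ABD = BD − AD + AB,
  ∂ABF = BF − AF + AB.
The resulting 9×6 matrix has rank 5, and its Smith normal form has invariant factors (1,1,1,1,1).

Reading off H_k = ker ∂_k / im ∂_{k+1}:

  H_0: rank C_0 − rank ∂_1 = 5 − 4 = 1, and the invariant factors of ∂_1 are all 1, so H_0 ≅ Z.
  H_1: rank ker ∂_1 − rank ∂_2 = (9 − 4) − 5 = 0, and the invariant factors of ∂_2 are all 1, so H_1 ≅ 0.
  H_2: rank ker ∂_2 − rank ∂_3 = (6 − 5) − 0 = 1, and there is no ∂_3, so H_2 ≅ Z.

(K is a triangulation of the 2-sphere S^2.)

H_0 ≅ Z,  H_1 = 0,  H_2 ≅ Z.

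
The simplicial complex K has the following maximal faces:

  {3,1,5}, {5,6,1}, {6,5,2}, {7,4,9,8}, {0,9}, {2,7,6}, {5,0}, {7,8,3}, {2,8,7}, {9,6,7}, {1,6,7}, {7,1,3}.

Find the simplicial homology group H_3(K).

Order the vertices as 0 < 1 < 2 < 3 < 4 < 5 < 6 < 7 < 8 < 9. Listing each simplex with vertices in this order, K has dimension 3 with simplices:

  0-simplices (10): [0], [1], [2], [3], [4], [5], [6], [7], [8], [9]
  1-simplices (22): [0,5], [0,9], [1,3], [1,5], [1,6], [1,7], [2,5], [2,6], [2,7], [2,8], [3,5], [3,7], [3,8], [4,7], [4,8], [4,9], [5,6], [6,7], [6,9], [7,8], [7,9], [8,9]
  2-simplices (13): [1,3,5], [1,3,7], [1,5,6], [1,6,7], [2,5,6], [2,6,7], [2,7,8], [3,7,8], [4,7,8], [4,7,9], [4,8,9], [6,7,9], [7,8,9]
  3-simplices (1): [4,7,8,9]

so the chain groups are C_0 ≅ Z^10, C_1 ≅ Z^22, C_2 ≅ Z^13, C_3 ≅ Z^1.

∂_1: C_1 → C_0 sends each edge [p,q] (with p < q) to q − p. For instance
  ∂[1,6] = [6] − [1].
The 10×22 boundary matrix has rank 9 and Smith normal form diag(1,1,1,1,1,1,1,1,1).

∂_2: C_2 → C_1 maps a triangle to the signed sum of its edges. For instance
  ∂[1,3,5] = [3,5] − [1,5] + [1,3],
  ∂[4,7,8] = [7,8] − [4,8] + [4,7].
As a 22×13 matrix over Z this has rank 12, with invariant factors (1,1,1,1,1,1,1,1,1,1,1,1).

∂_3: C_3 → C_2 sends each 3-simplex σ to the alternating sum Σ_i (−1)^i (σ with its i-th vertex removed). For instance
  ∂[4,7,8,9] = [7,8,9] − [4,8,9] + [4,7,9] − [4,7,8].
As a 13×1 matrix over Z this has rank 1, with invariant factors (1).

From H_k ≅ ker(∂_k) / im(∂_{k+1}) we obtain:

  H_3: rank ker ∂_3 − rank ∂_4 = (1 − 1) − 0 = 0, and there is no ∂_4, so H_3 = 0.

H_3 = 0.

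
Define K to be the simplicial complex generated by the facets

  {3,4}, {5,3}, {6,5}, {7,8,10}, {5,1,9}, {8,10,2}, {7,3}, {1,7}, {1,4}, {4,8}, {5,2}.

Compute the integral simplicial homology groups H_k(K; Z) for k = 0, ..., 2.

We work with the vertex ordering 1 < 2 < 3 < 4 < 5 < 6 < 7 < 8 < 9 < 10. The simplices of K, each written with vertices in increasing order, are:

  0-simplices (10): [1], [2], [3], [4], [5], [6], [7], [8], [9], [10]
  1-simplices (16): [1,4], [1,5], [1,7], [1,9], [2,5], [2,8], [2,10], [3,4], [3,5], [3,7], [4,8], [5,6], [5,9], [7,8], [7,10], [8,10]
  2-simplices (3): [1,5,9], [2,8,10], [7,8,10]

so the chain groups are C_0 ≅ Z^10, C_1 ≅ Z^16, C_2 ≅ Z^3.

Boundary ∂_1: C_1 → C_0 maps an edge to its endpoints' difference, ∂[p,q] = q − p. For instance
  ∂[7,10] = [10] − [7].
As a 10×16 matrix over Z this has rank 9, with invariant factors (1,1,1,1,1,1,1,1,1).

The boundary map ∂_2: C_2 → C_1 acts by ∂[p,q,r] = [q,r] − [p,r] + [p,q]. For instance
  ∂[7,8,10] = [8,10] − [7,10] + [7,8],
  ∂[2,8,10] = [8,10] − [2,10] + [2,8].
The 16×3 boundary matrix has rank 3 and Smith normal form diag(1,1,1).

Computing H_k = (kernel of ∂_k) / (image of ∂_{k+1}):

  H_0: rank C_0 − rank ∂_1 = 10 − 9 = 1, and the invariant factors of ∂_1 are all 1, so H_0 = Z.
  H_1: rank ker ∂_1 − rank ∂_2 = (16 − 9) − 3 = 4, and the invariant factors of ∂_2 are all 1, so H_1 = Z^4.
  H_2: rank ker ∂_2 − rank ∂_3 = (3 − 3) − 0 = 0, and there is no ∂_3, so H_2 = 0.

As a check, the Euler characteristic is 10 − 16 + 3 = -3, which agrees with 1 − 4 + 0 = -3.

H_0 = Z,  H_1 = Z^4,  H_2 = 0.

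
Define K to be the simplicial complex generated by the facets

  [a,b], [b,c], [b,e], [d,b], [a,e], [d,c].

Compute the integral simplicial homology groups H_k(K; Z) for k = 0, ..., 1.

Take the total order a < b < c < d < e on the vertex set. Then K (dimension 1) consists of the simplices:

  0-simplices (5): a, b, c, d, e
  1-simplices (6): ab, ae, bc, bd, be, cd

giving chain groups C_0 ≅ Z^5, C_1 ≅ Z^6.

Boundary ∂_1: C_1 → C_0 sends each edge [p,q] (with p < q) to q − p. For instance
  ∂cd = d − c.
The 5×6 boundary matrix has rank 4 and Smith normal form diag(1,1,1,1).

Now H_k = ker ∂_k / im ∂_{k+1}, so:

  H_0: rank C_0 − rank ∂_1 = 5 − 4 = 1, and the invariant factors of ∂_1 are all 1, so H_0 = Z.
  H_1: rank ker ∂_1 − rank ∂_2 = (6 − 4) − 0 = 2, and there is no ∂_2, so H_1 = Z^2.

H_0 = Z,  H_1 = Z^2.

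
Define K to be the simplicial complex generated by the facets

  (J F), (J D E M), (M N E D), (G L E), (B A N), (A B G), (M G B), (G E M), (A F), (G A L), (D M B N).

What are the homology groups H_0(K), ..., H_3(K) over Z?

Fix the vertex order A < B < D < E < F < G < J < L < M < N and write every simplex with vertices in increasing order. Then dim K = 3 and the simplices of K are:

  0-simplices (10): A, B, D, E, F, G, J, L, M, N
  1-simplices (23): AB, AF, AG, AL, AN, BD, BG, BM, BN, DE, DJ, DM, DN, EG, EJ, EL, EM, EN, FJ, GL, GM, JM, MN
  2-simplices (16): ABG, ABN, AGL, BDM, BDN, BGM, BMN, DEJ, DEM, DEN, DJM, DMN, EGL, EGM, EJM, EMN
  3-simplices (3): BDMN, DEJM, DEMN

so the chain groups are C_0 ≅ Z^10, C_1 ≅ Z^23, C_2 ≅ Z^16, C_3 ≅ Z^3.

The boundary map ∂_1: C_1 → C_0 is given by ∂[p,q] = [q] − [p].
As a 10×23 matrix over Z this has rank 9, with invariant factors (1,1,1,1,1,1,1,1,1).

Boundary ∂_2: C_2 → C_1 acts by ∂[p,q,r] = [q,r] − [p,r] + [p,q]. For instance
  ∂ABN = BN − AN + AB,
  ∂DEJ = EJ − DJ + DE.
The 23×16 boundary matrix has rank 13 and Smith normal form diag(1,1,1,1,1,1,1,1,1,1,1,1,1).

Boundary ∂_3: C_3 → C_2 sends each 3-simplex σ to the alternating sum Σ_i (−1)^i (σ with its i-th vertex removed). For instance
  ∂DEJM = EJM − DJM + DEM − DEJ,
  ∂DEMN = EMN − DMN + DEN − DEM.
The resulting 16×3 matrix has rank 3, and its Smith normal form has invariant factors (1,1,1).

Reading off H_k = ker ∂_k / im ∂_{k+1}:

  H_0: rank C_0 − rank ∂_1 = 10 − 9 = 1, and the invariant factors of ∂_1 are all 1, so H_0 = Z.
  H_1: rank ker ∂_1 − rank ∂_2 = (23 − 9) − 13 = 1, and the invariant factors of ∂_2 are all 1, so H_1 = Z.
  H_2: rank ker ∂_2 − rank ∂_3 = (16 − 13) − 3 = 0, and the invariant factors of ∂_3 are all 1, so H_2 = 0.
  H_3: rank ker ∂_3 − rank ∂_4 = (3 − 3) − 0 = 0, and there is no ∂_4, so H_3 = 0.

H_0 = Z,  H_1 = Z,  H_2 = 0,  H_3 = 0.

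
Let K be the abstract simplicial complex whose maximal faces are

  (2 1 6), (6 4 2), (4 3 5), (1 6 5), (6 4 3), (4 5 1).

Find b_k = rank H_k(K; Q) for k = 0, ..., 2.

Order the vertices as 1 < 2 < 3 < 4 < 5 < 6. Listing each simplex with vertices in this order, K has dimension 2 with simplices:

  0-simplices (6): [1], [2], [3], [4], [5], [6]
  1-simplices (12): [1,2], [1,4], [1,5], [1,6], [2,4], [2,6], [3,4], [3,5], [3,6], [4,5], [4,6], [5,6]
  2-simplices (6): [1,2,6], [1,4,5], [1,5,6], [2,4,6], [3,4,5], [3,4,6]

giving chain groups C_0 ≅ Z^6, C_1 ≅ Z^12, C_2 ≅ Z^6.

The boundary map ∂_1: C_1 → C_0 sends each edge [p,q] (with p < q) to q − p.
The resulting 6×12 matrix has rank 5, and its Smith normal form has invariant factors (1,1,1,1,1).

Boundary ∂_2: C_2 → C_1 acts by ∂[p,q,r] = [q,r] − [p,r] + [p,q]. For instance
  ∂[1,5,6] = [5,6] − [1,6] + [1,5],
  ∂[3,4,5] = [4,5] − [3,5] + [3,4].
This gives a 12×6 integer matrix of rank 6; reducing to Smith normal form yields diagonal entries (1,1,1,1,1,1).

Now H_k = ker ∂_k / im ∂_{k+1}, so:

  H_0: rank C_0 − rank ∂_1 = 6 − 5 = 1, and the invariant factors of ∂_1 are all 1, so H_0 = Z.
  H_1: rank ker ∂_1 − rank ∂_2 = (12 − 5) − 6 = 1, and the invariant factors of ∂_2 are all 1, so H_1 = Z.
  H_2: rank ker ∂_2 − rank ∂_3 = (6 − 6) − 0 = 0, and there is no ∂_3, so H_2 = 0.

As a check, the Euler characteristic is 6 − 12 + 6 = 0, which agrees with 1 − 1 + 0 = 0.
(K is a triangulation of the cylinder S^1 x I.)

Hence the Betti numbers are b_0 = 1, b_1 = 1, b_2 = 0.

b_0 = 1, b_1 = 1, b_2 = 0.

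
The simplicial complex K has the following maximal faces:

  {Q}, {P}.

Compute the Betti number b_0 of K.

b_0 = 2.

Order the vertices as P < Q. Listing each simplex with vertices in this order, K has dimension 0 with simplices:

  0-simplices (2): P, Q

so the chain groups are C_0 ≅ Z^2.

Reading off H_k = ker ∂_k / im ∂_{k+1}:

  H_0: rank C_0 − rank ∂_1 = 2 − 0 = 2, and there is no ∂_1, so H_0 = Z^2.

Hence the Betti numbers are b_0 = 2.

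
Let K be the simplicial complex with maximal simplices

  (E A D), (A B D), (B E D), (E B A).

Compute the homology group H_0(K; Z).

H_0 ≅ Z.

Take the total order A < B < D < E on the vertex set. Then K (dimension 2) consists of the simplices:

  0-simplices (4): A, B, D, E
  1-simplices (6): AB, AD, AE, BD, BE, DE
  2-simplices (4): ABD, ABE, ADE, BDE

Hence C_0 ≅ Z^4, C_1 ≅ Z^6, C_2 ≅ Z^4.

∂_1: C_1 → C_0 sends each edge [p,q] (with p < q) to q − p. For instance
  ∂AB = B − A.
The resulting 4×6 matrix has rank 3, and its Smith normal form has invariant factors (1,1,1).

Boundary ∂_2: C_2 → C_1 acts by ∂[p,q,r] = [q,r] − [p,r] + [p,q]. For instance
  ∂ABE = BE − AE + AB,
  ∂ABD = BD − AD + AB.
The 6×4 boundary matrix has rank 3 and Smith normal form diag(1,1,1).

Computing H_k = (kernel of ∂_k) / (image of ∂_{k+1}):

  H_0: rank C_0 − rank ∂_1 = 4 − 3 = 1, and the invariant factors of ∂_1 are all 1, so H_0 ≅ Z.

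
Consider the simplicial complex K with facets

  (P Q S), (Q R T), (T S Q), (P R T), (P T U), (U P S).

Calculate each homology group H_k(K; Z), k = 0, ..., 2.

Order the vertices as P < Q < R < S < T < U. Listing each simplex with vertices in this order, K has dimension 2 with simplices:

  0-simplices (6): P, Q, R, S, T, U
  1-simplices (12): PQ, PR, PS, PT, PU, QR, QS, QT, RT, ST, SU, TU
  2-simplices (6): PQS, PRT, PSU, PTU, QRT, QST

Hence C_0 ≅ Z^6, C_1 ≅ Z^12, C_2 ≅ Z^6.

Boundary ∂_1: C_1 → C_0 maps an edge to its endpoints' difference, ∂[p,q] = q − p. For instance
  ∂ST = T − S.
The 6×12 boundary matrix has rank 5 and Smith normal form diag(1,1,1,1,1).

∂_2: C_2 → C_1 maps a triangle to the signed sum of its edges. For instance
  ∂QRT = RT − QT + QR,
  ∂PSU = SU − PU + PS.
This gives a 12×6 integer matrix of rank 6; reducing to Smith normal form yields diagonal entries (1,1,1,1,1,1).

Reading off H_k = ker ∂_k / im ∂_{k+1}:

  H_0: rank C_0 − rank ∂_1 = 6 − 5 = 1, and the invariant factors of ∂_1 are all 1, so H_0 = Z.
  H_1: rank ker ∂_1 − rank ∂_2 = (12 − 5) − 6 = 1, and the invariant factors of ∂_2 are all 1, so H_1 = Z.
  H_2: rank ker ∂_2 − rank ∂_3 = (6 − 6) − 0 = 0, and there is no ∂_3, so H_2 = 0.

As a check, the Euler characteristic is 6 − 12 + 6 = 0, which agrees with 1 − 1 + 0 = 0.
(K is a triangulation of the cylinder S^1 x I.)

H_0 ≅ Z,  H_1 ≅ Z,  H_2 = 0.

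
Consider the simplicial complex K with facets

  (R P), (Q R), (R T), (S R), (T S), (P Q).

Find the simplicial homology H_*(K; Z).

H_0 = Z,  H_1 = Z^2.

Order the vertices as P < Q < R < S < T. Listing each simplex with vertices in this order, K has dimension 1 with simplices:

  0-simplices (5): P, Q, R, S, T
  1-simplices (6): PQ, PR, QR, RS, RT, ST

Hence C_0 ≅ Z^5, C_1 ≅ Z^6.

Boundary ∂_1: C_1 → C_0 sends each edge [p,q] (with p < q) to q − p. For instance
  ∂QR = R − Q.
This gives a 5×6 integer matrix of rank 4; reducing to Smith normal form yields diagonal entries (1,1,1,1).

From H_k ≅ ker(∂_k) / im(∂_{k+1}) we obtain:

  H_0: rank C_0 − rank ∂_1 = 5 − 4 = 1, and the invariant factors of ∂_1 are all 1, so H_0 = Z.
  H_1: rank ker ∂_1 − rank ∂_2 = (6 − 4) − 0 = 2, and there is no ∂_2, so H_1 = Z^2.

As a check, the Euler characteristic is 5 − 6 = -1, which agrees with 1 − 2 = -1.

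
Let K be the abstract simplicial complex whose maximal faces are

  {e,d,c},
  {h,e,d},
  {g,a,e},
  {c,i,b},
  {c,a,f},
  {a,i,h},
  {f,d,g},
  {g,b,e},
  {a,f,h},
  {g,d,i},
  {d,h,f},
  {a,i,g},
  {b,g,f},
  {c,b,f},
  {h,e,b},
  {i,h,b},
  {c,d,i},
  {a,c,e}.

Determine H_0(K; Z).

K has 9 vertices, 27 edges, 18 triangles.
rank ∂_0 = 0, rank ∂_1 = 8 ⇒ b_0 = 9 − 0 − 8 = 1; all invariant factors of ∂_1 are 1 so no torsion. So H_0 ≅ Z.

H_0 = Z.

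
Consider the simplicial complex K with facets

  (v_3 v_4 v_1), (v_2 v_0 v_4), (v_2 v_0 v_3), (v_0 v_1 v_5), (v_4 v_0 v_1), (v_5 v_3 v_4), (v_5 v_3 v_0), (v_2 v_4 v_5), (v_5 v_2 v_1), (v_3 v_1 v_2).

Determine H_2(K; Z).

H_2 = 0.

Fix the vertex order v_0 < v_1 < v_2 < v_3 < v_4 < v_5 and write every simplex with vertices in increasing order. Then dim K = 2 and the simplices of K are:

  0-simplices (6): [v_0], [v_1], [v_2], [v_3], [v_4], [v_5]
  1-simplices (15): (15 of them)
  2-simplices (10): [v_0,v_1,v_4], [v_0,v_1,v_5], [v_0,v_2,v_3], [v_0,v_2,v_4], [v_0,v_3,v_5], [v_1,v_2,v_3], [v_1,v_2,v_5], [v_1,v_3,v_4], [v_2,v_4,v_5], [v_3,v_4,v_5]

so the chain groups are C_0 ≅ Z^6, C_1 ≅ Z^15, C_2 ≅ Z^10.

∂_1: C_1 → C_0 maps an edge to its endpoints' difference, ∂[p,q] = q − p. For instance
  ∂[v_0,v_1] = [v_1] − [v_0].
This gives a 6×15 integer matrix of rank 5; reducing to Smith normal form yields diagonal entries (1,1,1,1,1).

The boundary map ∂_2: C_2 → C_1 acts by ∂[p,q,r] = [q,r] − [p,r] + [p,q]. For instance
  ∂[v_0,v_2,v_3] = [v_2,v_3] − [v_0,v_3] + [v_0,v_2],
  ∂[v_2,v_4,v_5] = [v_4,v_5] − [v_2,v_5] + [v_2,v_4].
The resulting 15×10 matrix has rank 10, and its Smith normal form has invariant factors (1,1,1,1,1,1,1,1,1,2).

Now H_k = ker ∂_k / im ∂_{k+1}, so:

  H_2: rank ker ∂_2 − rank ∂_3 = (10 − 10) − 0 = 0, and there is no ∂_3, so H_2 = 0.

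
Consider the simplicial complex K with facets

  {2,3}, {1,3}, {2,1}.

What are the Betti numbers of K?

b_0 = 1, b_1 = 1.

Order the vertices as 1 < 2 < 3. Listing each simplex with vertices in this order, K has dimension 1 with simplices:

  0-simplices (3): [1], [2], [3]
  1-simplices (3): [1,2], [1,3], [2,3]

so the chain groups are C_0 ≅ Z^3, C_1 ≅ Z^3.

The boundary map ∂_1: C_1 → C_0 maps an edge to its endpoints' difference, ∂[p,q] = q − p. For instance
  ∂[1,2] = [2] − [1].
The resulting 3×3 matrix has rank 2, and its Smith normal form has invariant factors (1,1).

Reading off H_k = ker ∂_k / im ∂_{k+1}:

  H_0: rank C_0 − rank ∂_1 = 3 − 2 = 1, and the invariant factors of ∂_1 are all 1, so H_0 ≅ Z.
  H_1: rank ker ∂_1 − rank ∂_2 = (3 − 2) − 0 = 1, and there is no ∂_2, so H_1 ≅ Z.

Hence the Betti numbers are b_0 = 1, b_1 = 1.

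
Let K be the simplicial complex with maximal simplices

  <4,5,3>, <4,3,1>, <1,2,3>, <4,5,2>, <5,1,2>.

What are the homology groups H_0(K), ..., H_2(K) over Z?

H_0 = Z,  H_1 = Z,  H_2 = 0.

K has 5 vertices, 10 edges, 5 triangles.
rank ∂_0 = 0, rank ∂_1 = 4 ⇒ b_0 = 5 − 0 − 4 = 1; all invariant factors of ∂_1 are 1 so no torsion. So H_0 = Z.
rank ∂_1 = 4, rank ∂_2 = 5 ⇒ b_1 = 10 − 4 − 5 = 1; all invariant factors of ∂_2 are 1 so no torsion. So H_1 = Z.
rank ∂_2 = 5, rank ∂_3 = 0 ⇒ b_2 = 5 − 5 − 0 = 0. So H_2 = 0.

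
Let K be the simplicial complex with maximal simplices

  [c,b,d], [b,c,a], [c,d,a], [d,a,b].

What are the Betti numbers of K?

b_0 = 1, b_1 = 0, b_2 = 1.

We work with the vertex ordering a < b < c < d. The simplices of K, each written with vertices in increasing order, are:

  0-simplices (4): a, b, c, d
  1-simplices (6): ab, ac, ad, bc, bd, cd
  2-simplices (4): abc, abd, acd, bcd

giving chain groups C_0 ≅ Z^4, C_1 ≅ Z^6, C_2 ≅ Z^4.

Boundary ∂_1: C_1 → C_0 sends each edge [p,q] (with p < q) to q − p. For instance
  ∂cd = d − c.
As a 4×6 matrix over Z this has rank 3, with invariant factors (1,1,1).

The boundary map ∂_2: C_2 → C_1 sends each 2-simplex [p,q,r] to [q,r] − [p,r] + [p,q]. For instance
  ∂abd = bd − ad + ab,
  ∂abc = bc − ac + ab.
As a 6×4 matrix over Z this has rank 3, with invariant factors (1,1,1).

Now H_k = ker ∂_k / im ∂_{k+1}, so:

  H_0: rank C_0 − rank ∂_1 = 4 − 3 = 1, and the invariant factors of ∂_1 are all 1, so H_0 ≅ Z.
  H_1: rank ker ∂_1 − rank ∂_2 = (6 − 3) − 3 = 0, and the invariant factors of ∂_2 are all 1, so H_1 ≅ 0.
  H_2: rank ker ∂_2 − rank ∂_3 = (4 − 3) − 0 = 1, and there is no ∂_3, so H_2 ≅ Z.

(K is a triangulation of the 2-sphere S^2.)

Hence the Betti numbers are b_0 = 1, b_1 = 0, b_2 = 1.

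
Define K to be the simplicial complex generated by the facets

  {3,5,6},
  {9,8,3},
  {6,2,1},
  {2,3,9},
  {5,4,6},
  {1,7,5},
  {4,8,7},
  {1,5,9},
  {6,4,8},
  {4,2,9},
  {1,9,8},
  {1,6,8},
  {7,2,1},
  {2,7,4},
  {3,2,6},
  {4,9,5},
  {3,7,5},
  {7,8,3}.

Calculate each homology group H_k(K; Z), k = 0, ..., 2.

H_0 = Z,  H_1 = Z^2,  H_2 = Z.

K has 9 vertices, 27 edges, 18 triangles.
rank ∂_0 = 0, rank ∂_1 = 8 ⇒ b_0 = 9 − 0 − 8 = 1; all invariant factors of ∂_1 are 1 so no torsion. So H_0 = Z.
rank ∂_1 = 8, rank ∂_2 = 17 ⇒ b_1 = 27 − 8 − 17 = 2; all invariant factors of ∂_2 are 1 so no torsion. So H_1 = Z^2.
rank ∂_2 = 17, rank ∂_3 = 0 ⇒ b_2 = 18 − 17 − 0 = 1. So H_2 = Z.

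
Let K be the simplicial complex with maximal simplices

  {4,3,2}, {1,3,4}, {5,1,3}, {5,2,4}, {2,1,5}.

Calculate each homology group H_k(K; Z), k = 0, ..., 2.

H_0 = Z,  H_1 = Z,  H_2 = 0.

Take the total order 1 < 2 < 3 < 4 < 5 on the vertex set. Then K (dimension 2) consists of the simplices:

  0-simplices (5): [1], [2], [3], [4], [5]
  1-simplices (10): [1,2], [1,3], [1,4], [1,5], [2,3], [2,4], [2,5], [3,4], [3,5], [4,5]
  2-simplices (5): [1,2,5], [1,3,4], [1,3,5], [2,3,4], [2,4,5]

Hence C_0 ≅ Z^5, C_1 ≅ Z^10, C_2 ≅ Z^5.

Boundary ∂_1: C_1 → C_0 is given by ∂[p,q] = [q] − [p]. For instance
  ∂[2,3] = [3] − [2].
As a 5×10 matrix over Z this has rank 4, with invariant factors (1,1,1,1).

Boundary ∂_2: C_2 → C_1 sends each 2-simplex [p,q,r] to [q,r] − [p,r] + [p,q]. For instance
  ∂[2,4,5] = [4,5] − [2,5] + [2,4],
  ∂[1,2,5] = [2,5] − [1,5] + [1,2].
As a 10×5 matrix over Z this has rank 5, with invariant factors (1,1,1,1,1).

Now H_k = ker ∂_k / im ∂_{k+1}, so:

  H_0: rank C_0 − rank ∂_1 = 5 − 4 = 1, and the invariant factors of ∂_1 are all 1, so H_0 ≅ Z.
  H_1: rank ker ∂_1 − rank ∂_2 = (10 − 4) − 5 = 1, and the invariant factors of ∂_2 are all 1, so H_1 ≅ Z.
  H_2: rank ker ∂_2 − rank ∂_3 = (5 − 5) − 0 = 0, and there is no ∂_3, so H_2 ≅ 0.

As a check, the Euler characteristic is 5 − 10 + 5 = 0, which agrees with 1 − 1 + 0 = 0.
(K is a triangulation of the Möbius band.)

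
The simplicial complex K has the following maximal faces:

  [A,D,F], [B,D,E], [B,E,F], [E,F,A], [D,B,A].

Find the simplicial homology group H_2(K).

Fix the vertex order A < B < D < E < F and write every simplex with vertices in increasing order. Then dim K = 2 and the simplices of K are:

  0-simplices (5): A, B, D, E, F
  1-simplices (10): AB, AD, AE, AF, BD, BE, BF, DE, DF, EF
  2-simplices (5): ABD, ADF, AEF, BDE, BEF

Hence C_0 ≅ Z^5, C_1 ≅ Z^10, C_2 ≅ Z^5.

∂_1: C_1 → C_0 is given by ∂[p,q] = [q] − [p].
The 5×10 boundary matrix has rank 4 and Smith normal form diag(1,1,1,1).

∂_2: C_2 → C_1 acts by ∂[p,q,r] = [q,r] − [p,r] + [p,q]. For instance
  ∂BDE = DE − BE + BD,
  ∂AEF = EF − AF + AE.
This gives a 10×5 integer matrix of rank 5; reducing to Smith normal form yields diagonal entries (1,1,1,1,1).

Reading off H_k = ker ∂_k / im ∂_{k+1}:

  H_2: rank ker ∂_2 − rank ∂_3 = (5 − 5) − 0 = 0, and there is no ∂_3, so H_2 = 0.

(K is a triangulation of the Möbius band.)

H_2 = 0.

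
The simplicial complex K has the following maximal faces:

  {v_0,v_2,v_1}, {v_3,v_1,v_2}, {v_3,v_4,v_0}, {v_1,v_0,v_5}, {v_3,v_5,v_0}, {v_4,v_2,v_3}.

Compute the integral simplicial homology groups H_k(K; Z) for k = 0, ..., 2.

We work with the vertex ordering v_0 < v_1 < v_2 < v_3 < v_4 < v_5. The simplices of K, each written with vertices in increasing order, are:

  0-simplices (6): [v_0], [v_1], [v_2], [v_3], [v_4], [v_5]
  1-simplices (12): [v_0,v_1], [v_0,v_2], [v_0,v_3], [v_0,v_4], [v_0,v_5], [v_1,v_2], [v_1,v_3], [v_1,v_5], [v_2,v_3], [v_2,v_4], [v_3,v_4], [v_3,v_5]
  2-simplices (6): [v_0,v_1,v_2], [v_0,v_1,v_5], [v_0,v_3,v_4], [v_0,v_3,v_5], [v_1,v_2,v_3], [v_2,v_3,v_4]

Hence C_0 ≅ Z^6, C_1 ≅ Z^12, C_2 ≅ Z^6.

Boundary ∂_1: C_1 → C_0 sends each edge [p,q] (with p < q) to q − p. For instance
  ∂[v_2,v_3] = [v_3] − [v_2].
This gives a 6×12 integer matrix of rank 5; reducing to Smith normal form yields diagonal entries (1,1,1,1,1).

The boundary map ∂_2: C_2 → C_1 acts by ∂[p,q,r] = [q,r] − [p,r] + [p,q]. For instance
  ∂[v_0,v_3,v_4] = [v_3,v_4] − [v_0,v_4] + [v_0,v_3],
  ∂[v_0,v_3,v_5] = [v_3,v_5] − [v_0,v_5] + [v_0,v_3].
The resulting 12×6 matrix has rank 6, and its Smith normal form has invariant factors (1,1,1,1,1,1).

Reading off H_k = ker ∂_k / im ∂_{k+1}:

  H_0: rank C_0 − rank ∂_1 = 6 − 5 = 1, and the invariant factors of ∂_1 are all 1, so H_0 = Z.
  H_1: rank ker ∂_1 − rank ∂_2 = (12 − 5) − 6 = 1, and the invariant factors of ∂_2 are all 1, so H_1 = Z.
  H_2: rank ker ∂_2 − rank ∂_3 = (6 − 6) − 0 = 0, and there is no ∂_3, so H_2 = 0.

(K is a triangulation of the cylinder S^1 x I.)

H_0 = Z,  H_1 = Z,  H_2 = 0.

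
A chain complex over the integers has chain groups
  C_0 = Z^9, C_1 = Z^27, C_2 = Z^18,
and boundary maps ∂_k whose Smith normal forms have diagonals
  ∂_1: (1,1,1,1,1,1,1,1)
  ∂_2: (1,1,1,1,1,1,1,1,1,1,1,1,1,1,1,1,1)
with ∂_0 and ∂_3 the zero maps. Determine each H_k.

H_0: b_0 = 9 − 0 − 8 = 1; torsion from ∂_1 factors > 1: none. So H_0 ≅ Z.
H_1: b_1 = 27 − 8 − 17 = 2; torsion from ∂_2 factors > 1: none. So H_1 ≅ Z^2.
H_2: b_2 = 18 − 17 − 0 = 1; torsion from ∂_3 factors > 1: none. So H_2 ≅ Z.

H_0 ≅ Z,  H_1 ≅ Z^2,  H_2 ≅ Z.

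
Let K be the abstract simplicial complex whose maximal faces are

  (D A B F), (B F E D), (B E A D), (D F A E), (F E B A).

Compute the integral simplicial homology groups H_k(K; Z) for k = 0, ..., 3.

Order the vertices as A < B < D < E < F. Listing each simplex with vertices in this order, K has dimension 3 with simplices:

  0-simplices (5): A, B, D, E, F
  1-simplices (10): AB, AD, AE, AF, BD, BE, BF, DE, DF, EF
  2-simplices (10): ABD, ABE, ABF, ADE, ADF, AEF, BDE, BDF, BEF, DEF
  3-simplices (5): ABDE, ABDF, ABEF, ADEF, BDEF

Hence C_0 ≅ Z^5, C_1 ≅ Z^10, C_2 ≅ Z^10, C_3 ≅ Z^5.

∂_1: C_1 → C_0 sends each edge [p,q] (with p < q) to q − p. For instance
  ∂EF = F − E.
This gives a 5×10 integer matrix of rank 4; reducing to Smith normal form yields diagonal entries (1,1,1,1).

Boundary ∂_2: C_2 → C_1 acts by ∂[p,q,r] = [q,r] − [p,r] + [p,q]. For instance
  ∂BDE = DE − BE + BD,
  ∂BDF = DF − BF + BD.
This gives a 10×10 integer matrix of rank 6; reducing to Smith normal form yields diagonal entries (1,1,1,1,1,1).

The boundary map ∂_3: C_3 → C_2 sends each 3-simplex σ to the alternating sum Σ_i (−1)^i (σ with its i-th vertex removed). For instance
  ∂ADEF = DEF − AEF + ADF − ADE,
  ∂BDEF = DEF − BEF + BDF − BDE.
The 10×5 boundary matrix has rank 4 and Smith normal form diag(1,1,1,1).

From H_k ≅ ker(∂_k) / im(∂_{k+1}) we obtain:

  H_0: rank C_0 − rank ∂_1 = 5 − 4 = 1, and the invariant factors of ∂_1 are all 1, so H_0 = Z.
  H_1: rank ker ∂_1 − rank ∂_2 = (10 − 4) − 6 = 0, and the invariant factors of ∂_2 are all 1, so H_1 = 0.
  H_2: rank ker ∂_2 − rank ∂_3 = (10 − 6) − 4 = 0, and the invariant factors of ∂_3 are all 1, so H_2 = 0.
  H_3: rank ker ∂_3 − rank ∂_4 = (5 − 4) − 0 = 1, and there is no ∂_4, so H_3 = Z.

As a check, the Euler characteristic is 5 − 10 + 10 − 5 = 0, which agrees with 1 − 0 + 0 − 1 = 0.
(K is a triangulation of the 3-sphere S^3.)

H_0 = Z,  H_1 = 0,  H_2 = 0,  H_3 = Z.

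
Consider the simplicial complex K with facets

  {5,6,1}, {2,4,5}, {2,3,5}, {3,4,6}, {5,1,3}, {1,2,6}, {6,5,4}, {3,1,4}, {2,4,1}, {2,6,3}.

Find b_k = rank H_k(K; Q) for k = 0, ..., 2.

Fix the vertex order 1 < 2 < 3 < 4 < 5 < 6 and write every simplex with vertices in increasing order. Then dim K = 2 and the simplices of K are:

  0-simplices (6): [1], [2], [3], [4], [5], [6]
  1-simplices (15): [1,2], [1,3], [1,4], [1,5], [1,6], [2,3], [2,4], [2,5], [2,6], [3,4], [3,5], [3,6], [4,5], [4,6], [5,6]
  2-simplices (10): [1,2,4], [1,2,6], [1,3,4], [1,3,5], [1,5,6], [2,3,5], [2,3,6], [2,4,5], [3,4,6], [4,5,6]

Hence C_0 ≅ Z^6, C_1 ≅ Z^15, C_2 ≅ Z^10.

Boundary ∂_1: C_1 → C_0 sends each edge [p,q] (with p < q) to q − p.
The resulting 6×15 matrix has rank 5, and its Smith normal form has invariant factors (1,1,1,1,1).

The boundary map ∂_2: C_2 → C_1 sends each 2-simplex [p,q,r] to [q,r] − [p,r] + [p,q]. For instance
  ∂[1,5,6] = [5,6] − [1,6] + [1,5],
  ∂[1,3,5] = [3,5] − [1,5] + [1,3].
As a 15×10 matrix over Z this has rank 10, with invariant factors (1,1,1,1,1,1,1,1,1,2).

Computing H_k = (kernel of ∂_k) / (image of ∂_{k+1}):

  H_0: rank C_0 − rank ∂_1 = 6 − 5 = 1, and the invariant factors of ∂_1 are all 1, so H_0 ≅ Z.
  H_1: rank ker ∂_1 − rank ∂_2 = (15 − 5) − 10 = 0, and ∂_2 has invariant factor 2 > 1, so H_1 ≅ Z/2.
  H_2: rank ker ∂_2 − rank ∂_3 = (10 − 10) − 0 = 0, and there is no ∂_3, so H_2 ≅ 0.

(K is a triangulation of the real projective plane RP^2.)

Hence the Betti numbers are b_0 = 1, b_1 = 0, b_2 = 0.

b_0 = 1, b_1 = 0, b_2 = 0.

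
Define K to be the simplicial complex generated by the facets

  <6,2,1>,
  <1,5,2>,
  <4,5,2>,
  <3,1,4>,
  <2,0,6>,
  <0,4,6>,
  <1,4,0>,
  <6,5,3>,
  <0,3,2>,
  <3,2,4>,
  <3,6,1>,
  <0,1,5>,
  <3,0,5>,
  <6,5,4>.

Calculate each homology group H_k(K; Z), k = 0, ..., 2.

We work with the vertex ordering 0 < 1 < 2 < 3 < 4 < 5 < 6. The simplices of K, each written with vertices in increasing order, are:

  0-simplices (7): [0], [1], [2], [3], [4], [5], [6]
  1-simplices (21): [0,1], [0,2], [0,3], [0,4], [0,5], [0,6], [1,2], [1,3], [1,4], [1,5], [1,6], [2,3], [2,4], [2,5], [2,6], [3,4], [3,5], [3,6], [4,5], [4,6], [5,6]
  2-simplices (14): [0,1,4], [0,1,5], [0,2,3], [0,2,6], [0,3,5], [0,4,6], [1,2,5], [1,2,6], [1,3,4], [1,3,6], [2,3,4], [2,4,5], [3,5,6], [4,5,6]

giving chain groups C_0 ≅ Z^7, C_1 ≅ Z^21, C_2 ≅ Z^14.

∂_1: C_1 → C_0 sends each edge [p,q] (with p < q) to q − p. For instance
  ∂[1,2] = [2] − [1].
This gives a 7×21 integer matrix of rank 6; reducing to Smith normal form yields diagonal entries (1,1,1,1,1,1).

Boundary ∂_2: C_2 → C_1 acts by ∂[p,q,r] = [q,r] − [p,r] + [p,q]. For instance
  ∂[1,2,6] = [2,6] − [1,6] + [1,2],
  ∂[1,3,6] = [3,6] − [1,6] + [1,3].
The 21×14 boundary matrix has rank 13 and Smith normal form diag(1,1,1,1,1,1,1,1,1,1,1,1,1).

Now H_k = ker ∂_k / im ∂_{k+1}, so:

  H_0: rank C_0 − rank ∂_1 = 7 − 6 = 1, and the invariant factors of ∂_1 are all 1, so H_0 ≅ Z.
  H_1: rank ker ∂_1 − rank ∂_2 = (21 − 6) − 13 = 2, and the invariant factors of ∂_2 are all 1, so H_1 ≅ Z^2.
  H_2: rank ker ∂_2 − rank ∂_3 = (14 − 13) − 0 = 1, and there is no ∂_3, so H_2 ≅ Z.

As a check, the Euler characteristic is 7 − 21 + 14 = 0, which agrees with 1 − 2 + 1 = 0.
(K is a triangulation of the torus T^2.)

H_0 = Z,  H_1 = Z^2,  H_2 = Z.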